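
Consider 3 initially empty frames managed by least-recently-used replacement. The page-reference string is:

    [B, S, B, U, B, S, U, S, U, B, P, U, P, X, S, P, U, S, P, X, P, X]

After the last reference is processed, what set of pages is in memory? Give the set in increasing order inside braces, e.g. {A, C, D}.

{P, S, X}

B -> miss, frames {B}
S -> miss, frames {B,S}
B -> hit
U -> miss, frames {S,B,U}
B -> hit
S -> hit
U -> hit
S -> hit
U -> hit
B -> hit
P -> miss, evict S, frames {U,B,P}
U -> hit
P -> hit
X -> miss, evict B, frames {U,P,X}
S -> miss, evict U, frames {P,X,S}
P -> hit
U -> miss, evict X, frames {S,P,U}
S -> hit
P -> hit
X -> miss, evict U, frames {S,P,X}
P -> hit
X -> hit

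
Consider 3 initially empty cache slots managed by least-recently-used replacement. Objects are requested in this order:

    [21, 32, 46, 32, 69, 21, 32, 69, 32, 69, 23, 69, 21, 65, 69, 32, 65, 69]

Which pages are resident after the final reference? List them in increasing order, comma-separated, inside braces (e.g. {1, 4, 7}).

{32, 65, 69}

21 → miss, frames {21}
32 → miss, frames {21,32}
46 → miss, frames {21,32,46}
32 → hit
69 → miss, evict 21, frames {46,32,69}
21 → miss, evict 46, frames {32,69,21}
32 → hit
69 → hit
32 → hit
69 → hit
23 → miss, evict 21, frames {32,69,23}
69 → hit
21 → miss, evict 32, frames {23,69,21}
65 → miss, evict 23, frames {69,21,65}
69 → hit
32 → miss, evict 21, frames {65,69,32}
65 → hit
69 → hit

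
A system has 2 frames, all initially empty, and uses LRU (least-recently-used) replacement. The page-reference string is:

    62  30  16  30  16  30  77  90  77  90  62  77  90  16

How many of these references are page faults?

9

62 → fault, frames {62}
30 → fault, frames {62,30}
16 → fault, evict 62, frames {30,16}
30 → hit
16 → hit
30 → hit
77 → fault, evict 16, frames {30,77}
90 → fault, evict 30, frames {77,90}
77 → hit
90 → hit
62 → fault, evict 77, frames {90,62}
77 → fault, evict 90, frames {62,77}
90 → fault, evict 62, frames {77,90}
16 → fault, evict 77, frames {90,16}
Page faults: 9.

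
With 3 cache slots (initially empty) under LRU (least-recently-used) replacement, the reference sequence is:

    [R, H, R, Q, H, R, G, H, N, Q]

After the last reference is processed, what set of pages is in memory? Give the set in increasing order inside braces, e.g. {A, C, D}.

R: fault, frames (R)
H: fault, frames (R H)
R: hit
Q: fault, frames (H R Q)
H: hit
R: hit
G: fault, evict Q, frames (H R G)
H: hit
N: fault, evict R, frames (G H N)
Q: fault, evict G, frames (H N Q)

{H, N, Q}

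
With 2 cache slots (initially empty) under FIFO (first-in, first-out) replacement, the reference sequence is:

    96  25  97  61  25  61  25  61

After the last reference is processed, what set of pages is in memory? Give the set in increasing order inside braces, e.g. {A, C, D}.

{25, 61}

96 -> fault, frames {96}
25 -> fault, frames {96,25}
97 -> fault, evict 96, frames {25,97}
61 -> fault, evict 25, frames {97,61}
25 -> fault, evict 97, frames {61,25}
61 -> hit
25 -> hit
61 -> hit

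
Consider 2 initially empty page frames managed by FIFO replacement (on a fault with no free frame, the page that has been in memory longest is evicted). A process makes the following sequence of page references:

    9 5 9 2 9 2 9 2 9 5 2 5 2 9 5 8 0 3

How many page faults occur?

9 → fault, frames (9)
5 → fault, frames (9 5)
9 → hit
2 → fault, evict 9, frames (5 2)
9 → fault, evict 5, frames (2 9)
2 → hit
9 → hit
2 → hit
9 → hit
5 → fault, evict 2, frames (9 5)
2 → fault, evict 9, frames (5 2)
5 → hit
2 → hit
9 → fault, evict 5, frames (2 9)
5 → fault, evict 2, frames (9 5)
8 → fault, evict 9, frames (5 8)
0 → fault, evict 5, frames (8 0)
3 → fault, evict 8, frames (0 3)
Page faults: 11.

11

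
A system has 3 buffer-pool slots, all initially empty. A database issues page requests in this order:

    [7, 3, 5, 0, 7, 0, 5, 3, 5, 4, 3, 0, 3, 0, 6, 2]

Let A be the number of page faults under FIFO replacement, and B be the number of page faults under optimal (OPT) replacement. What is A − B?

Under FIFO: F F F F F . . F F F . F F . F F → 12 faults.
Under OPT: F F F F . . . F . F . . . . F F → 8 faults.
A − B = 12 − 8 = 4.

4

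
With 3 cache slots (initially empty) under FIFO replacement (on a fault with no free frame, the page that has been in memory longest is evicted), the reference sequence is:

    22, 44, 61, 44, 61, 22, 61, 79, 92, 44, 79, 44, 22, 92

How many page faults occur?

22: fault, frames {22}
44: fault, frames {22,44}
61: fault, frames {22,44,61}
44: hit
61: hit
22: hit
61: hit
79: fault, evict 22, frames {44,61,79}
92: fault, evict 44, frames {61,79,92}
44: fault, evict 61, frames {79,92,44}
79: hit
44: hit
22: fault, evict 79, frames {92,44,22}
92: hit
Page faults: 7.

7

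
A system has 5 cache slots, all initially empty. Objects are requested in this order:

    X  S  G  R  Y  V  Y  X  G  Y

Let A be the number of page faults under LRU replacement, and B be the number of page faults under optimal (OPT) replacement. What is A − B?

1

Under LRU: F F F F F F . F . . → 7 faults.
Under OPT: F F F F F F . . . . → 6 faults.
A − B = 7 − 6 = 1.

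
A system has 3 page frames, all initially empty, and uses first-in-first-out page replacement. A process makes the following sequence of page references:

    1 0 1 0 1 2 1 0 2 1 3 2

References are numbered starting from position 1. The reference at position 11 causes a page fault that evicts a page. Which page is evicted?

pos 1: 1 → fault, frames {1}
pos 2: 0 → fault, frames {1,0}
pos 3: 1 → hit
pos 4: 0 → hit
pos 5: 1 → hit
pos 6: 2 → fault, frames {1,0,2}
pos 7: 1 → hit
pos 8: 0 → hit
pos 9: 2 → hit
pos 10: 1 → hit
pos 11: 3 → fault, evict 1, frames {0,2,3}
At position 11, page 1 is evicted.

1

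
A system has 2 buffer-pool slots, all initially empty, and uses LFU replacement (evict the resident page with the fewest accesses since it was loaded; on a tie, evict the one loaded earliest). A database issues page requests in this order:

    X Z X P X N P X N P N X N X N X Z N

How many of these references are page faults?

10

X → miss, frames (X)
Z → miss, frames (X Z)
X → hit
P → miss, evict Z, frames (X P)
X → hit
N → miss, evict P, frames (X N)
P → miss, evict N, frames (X P)
X → hit
N → miss, evict P, frames (X N)
P → miss, evict N, frames (X P)
N → miss, evict P, frames (X N)
X → hit
N → hit
X → hit
N → hit
X → hit
Z → miss, evict N, frames (X Z)
N → miss, evict Z, frames (X N)
Page faults: 10.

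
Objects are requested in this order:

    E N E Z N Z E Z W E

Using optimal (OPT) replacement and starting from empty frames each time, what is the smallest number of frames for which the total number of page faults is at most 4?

3

f=1: 10 faults
f=2: 5 faults
f=3: 4 faults
f=4: 4 faults
Smallest f with faults ≤ 4 is 3.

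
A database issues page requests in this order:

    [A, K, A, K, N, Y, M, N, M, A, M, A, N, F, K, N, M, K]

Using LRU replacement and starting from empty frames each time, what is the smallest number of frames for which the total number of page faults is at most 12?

3

f=1: 18 faults
f=2: 13 faults
f=3: 9 faults
f=4: 9 faults
f=5: 7 faults
f=6: 6 faults
Smallest f with faults ≤ 12 is 3.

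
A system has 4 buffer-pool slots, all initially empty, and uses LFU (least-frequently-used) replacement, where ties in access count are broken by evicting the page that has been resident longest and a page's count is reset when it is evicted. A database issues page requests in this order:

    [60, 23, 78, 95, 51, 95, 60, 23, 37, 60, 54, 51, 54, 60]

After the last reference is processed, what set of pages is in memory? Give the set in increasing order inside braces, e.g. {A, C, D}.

{51, 54, 60, 95}

60 -> fault, frames {60}
23 -> fault, frames {60,23}
78 -> fault, frames {60,23,78}
95 -> fault, frames {60,23,78,95}
51 -> fault, evict 60, frames {23,78,95,51}
95 -> hit
60 -> fault, evict 23, frames {78,95,51,60}
23 -> fault, evict 78, frames {95,51,60,23}
37 -> fault, evict 51, frames {95,60,23,37}
60 -> hit
54 -> fault, evict 23, frames {95,60,37,54}
51 -> fault, evict 37, frames {95,60,54,51}
54 -> hit
60 -> hit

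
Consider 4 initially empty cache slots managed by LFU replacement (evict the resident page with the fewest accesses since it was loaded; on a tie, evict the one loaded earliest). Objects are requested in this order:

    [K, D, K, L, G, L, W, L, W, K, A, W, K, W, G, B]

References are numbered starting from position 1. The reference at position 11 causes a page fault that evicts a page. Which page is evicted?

pos 1: K: fault, frames {K}
pos 2: D: fault, frames {K,D}
pos 3: K: hit
pos 4: L: fault, frames {K,D,L}
pos 5: G: fault, frames {K,D,L,G}
pos 6: L: hit
pos 7: W: fault, evict D, frames {K,L,G,W}
pos 8: L: hit
pos 9: W: hit
pos 10: K: hit
pos 11: A: fault, evict G, frames {K,L,W,A}
At position 11, page G is evicted.

G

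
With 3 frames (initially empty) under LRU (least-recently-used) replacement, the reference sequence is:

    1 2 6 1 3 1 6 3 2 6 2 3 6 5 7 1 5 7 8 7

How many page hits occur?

11

1 -> miss, frames (1)
2 -> miss, frames (1 2)
6 -> miss, frames (1 2 6)
1 -> hit
3 -> miss, evict 2, frames (6 1 3)
1 -> hit
6 -> hit
3 -> hit
2 -> miss, evict 1, frames (6 3 2)
6 -> hit
2 -> hit
3 -> hit
6 -> hit
5 -> miss, evict 2, frames (3 6 5)
7 -> miss, evict 3, frames (6 5 7)
1 -> miss, evict 6, frames (5 7 1)
5 -> hit
7 -> hit
8 -> miss, evict 1, frames (5 7 8)
7 -> hit
Hits: 11.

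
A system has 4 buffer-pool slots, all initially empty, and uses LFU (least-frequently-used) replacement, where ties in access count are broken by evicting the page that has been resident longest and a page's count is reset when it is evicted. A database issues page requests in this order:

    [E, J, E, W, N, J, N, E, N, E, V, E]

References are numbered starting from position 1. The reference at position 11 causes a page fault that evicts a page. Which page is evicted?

pos 1: E: miss, frames {E}
pos 2: J: miss, frames {E,J}
pos 3: E: hit
pos 4: W: miss, frames {E,J,W}
pos 5: N: miss, frames {E,J,W,N}
pos 6: J: hit
pos 7: N: hit
pos 8: E: hit
pos 9: N: hit
pos 10: E: hit
pos 11: V: miss, evict W, frames {E,J,N,V}
At position 11, page W is evicted.

W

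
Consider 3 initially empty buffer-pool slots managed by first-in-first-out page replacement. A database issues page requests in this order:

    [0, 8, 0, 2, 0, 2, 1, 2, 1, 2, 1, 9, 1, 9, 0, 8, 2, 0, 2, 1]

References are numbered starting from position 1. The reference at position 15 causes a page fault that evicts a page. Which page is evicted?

pos 1: 0 → fault, frames [0]
pos 2: 8 → fault, frames [0, 8]
pos 3: 0 → hit
pos 4: 2 → fault, frames [0, 8, 2]
pos 5: 0 → hit
pos 6: 2 → hit
pos 7: 1 → fault, evict 0, frames [8, 2, 1]
pos 8: 2 → hit
pos 9: 1 → hit
pos 10: 2 → hit
pos 11: 1 → hit
pos 12: 9 → fault, evict 8, frames [2, 1, 9]
pos 13: 1 → hit
pos 14: 9 → hit
pos 15: 0 → fault, evict 2, frames [1, 9, 0]
At position 15, page 2 is evicted.

2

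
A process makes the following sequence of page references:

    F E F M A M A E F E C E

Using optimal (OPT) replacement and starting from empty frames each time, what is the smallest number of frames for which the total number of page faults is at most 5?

4

f=1: 12 faults
f=2: 7 faults
f=3: 6 faults
f=4: 5 faults
f=5: 5 faults
Smallest f with faults ≤ 5 is 4.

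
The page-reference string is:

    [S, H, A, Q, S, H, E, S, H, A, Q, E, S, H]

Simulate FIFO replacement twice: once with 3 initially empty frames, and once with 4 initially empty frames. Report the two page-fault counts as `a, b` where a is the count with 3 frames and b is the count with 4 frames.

3 frames: F F F F F F F . . F F . F F → 11 faults.
4 frames: F F F F . . F F F F F F F F → 12 faults.
12 > 11: adding a frame increased faults — Belady's anomaly.

11, 12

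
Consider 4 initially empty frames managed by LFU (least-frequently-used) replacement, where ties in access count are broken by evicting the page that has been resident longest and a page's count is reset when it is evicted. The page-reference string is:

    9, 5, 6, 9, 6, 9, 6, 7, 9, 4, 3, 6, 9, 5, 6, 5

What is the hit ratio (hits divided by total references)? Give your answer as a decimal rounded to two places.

9 → fault, frames (9)
5 → fault, frames (9 5)
6 → fault, frames (9 5 6)
9 → hit
6 → hit
9 → hit
6 → hit
7 → fault, frames (9 5 6 7)
9 → hit
4 → fault, evict 5, frames (9 6 7 4)
3 → fault, evict 7, frames (9 6 4 3)
6 → hit
9 → hit
5 → fault, evict 4, frames (9 6 3 5)
6 → hit
5 → hit
Hits: 9 of 16 references → 9/16 = 0.5625.

0.56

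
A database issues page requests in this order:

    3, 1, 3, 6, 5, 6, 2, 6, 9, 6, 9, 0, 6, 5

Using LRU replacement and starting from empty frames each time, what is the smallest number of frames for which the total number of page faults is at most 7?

5

f=1: 14 faults
f=2: 9 faults
f=3: 8 faults
f=4: 8 faults
f=5: 7 faults
f=6: 7 faults
f=7: 7 faults
Smallest f with faults ≤ 7 is 5.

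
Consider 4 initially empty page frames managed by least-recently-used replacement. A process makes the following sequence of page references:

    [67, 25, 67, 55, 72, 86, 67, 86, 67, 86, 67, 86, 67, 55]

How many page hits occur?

9

67 → miss, frames (67)
25 → miss, frames (67 25)
67 → hit
55 → miss, frames (25 67 55)
72 → miss, frames (25 67 55 72)
86 → miss, evict 25, frames (67 55 72 86)
67 → hit
86 → hit
67 → hit
86 → hit
67 → hit
86 → hit
67 → hit
55 → hit
Hits: 9.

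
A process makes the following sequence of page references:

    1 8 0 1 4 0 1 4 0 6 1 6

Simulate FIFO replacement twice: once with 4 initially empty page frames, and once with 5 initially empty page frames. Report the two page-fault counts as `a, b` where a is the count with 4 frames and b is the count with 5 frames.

4 frames: F F F . F . . . . F F . → 6 faults.
5 frames: F F F . F . . . . F . . → 5 faults.
5 < 6: adding a frame reduced faults, as is typical.

6, 5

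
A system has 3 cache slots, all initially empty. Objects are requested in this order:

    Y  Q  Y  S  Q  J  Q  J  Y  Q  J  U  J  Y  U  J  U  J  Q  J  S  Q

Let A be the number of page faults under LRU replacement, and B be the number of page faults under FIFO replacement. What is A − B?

Under LRU: F F . F . F . . F . . F . F . . . . F . F . → 9 faults.
Under FIFO: F F . F . F . . F F . F F F . . . . F . F . → 11 faults.
A − B = 9 − 11 = -2.

-2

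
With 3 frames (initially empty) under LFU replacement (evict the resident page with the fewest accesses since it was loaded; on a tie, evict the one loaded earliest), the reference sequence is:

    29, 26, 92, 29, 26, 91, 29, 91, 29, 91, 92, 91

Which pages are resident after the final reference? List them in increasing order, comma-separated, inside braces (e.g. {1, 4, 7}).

{29, 91, 92}

29 → fault, frames (29)
26 → fault, frames (29 26)
92 → fault, frames (29 26 92)
29 → hit
26 → hit
91 → fault, evict 92, frames (29 26 91)
29 → hit
91 → hit
29 → hit
91 → hit
92 → fault, evict 26, frames (29 91 92)
91 → hit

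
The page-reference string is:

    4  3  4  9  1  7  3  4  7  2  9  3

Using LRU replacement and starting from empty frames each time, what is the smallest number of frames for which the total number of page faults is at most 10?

f=1: 12 faults
f=2: 11 faults
f=3: 10 faults
f=4: 10 faults
f=5: 7 faults
f=6: 6 faults
Smallest f with faults ≤ 10 is 3.

3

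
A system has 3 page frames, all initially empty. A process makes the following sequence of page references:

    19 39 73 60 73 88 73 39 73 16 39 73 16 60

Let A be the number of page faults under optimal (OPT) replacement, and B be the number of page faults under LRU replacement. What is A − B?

-1

Under OPT: F F F F . F . . . F . . . F → 7 faults.
Under LRU: F F F F . F . F . F . . . F → 8 faults.
A − B = 7 − 8 = -1.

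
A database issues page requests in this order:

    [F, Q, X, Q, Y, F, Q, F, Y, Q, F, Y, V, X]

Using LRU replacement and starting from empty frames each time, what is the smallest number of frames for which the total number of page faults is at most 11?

3

f=1: 14 faults
f=2: 12 faults
f=3: 7 faults
f=4: 6 faults
f=5: 5 faults
Smallest f with faults ≤ 11 is 3.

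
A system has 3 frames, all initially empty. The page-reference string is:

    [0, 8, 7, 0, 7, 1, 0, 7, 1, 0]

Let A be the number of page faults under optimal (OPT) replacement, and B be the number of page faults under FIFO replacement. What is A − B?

Under OPT: F F F . . F . . . . → 4 faults.
Under FIFO: F F F . . F F . . . → 5 faults.
A − B = 4 − 5 = -1.

-1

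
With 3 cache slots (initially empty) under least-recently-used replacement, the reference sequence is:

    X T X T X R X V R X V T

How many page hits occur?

X → fault, frames (X)
T → fault, frames (X T)
X → hit
T → hit
X → hit
R → fault, frames (T X R)
X → hit
V → fault, evict T, frames (R X V)
R → hit
X → hit
V → hit
T → fault, evict R, frames (X V T)
Hits: 7.

7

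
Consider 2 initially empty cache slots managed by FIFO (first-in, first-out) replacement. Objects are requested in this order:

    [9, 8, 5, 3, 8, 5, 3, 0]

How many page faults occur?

8

9 -> miss, frames {9}
8 -> miss, frames {9,8}
5 -> miss, evict 9, frames {8,5}
3 -> miss, evict 8, frames {5,3}
8 -> miss, evict 5, frames {3,8}
5 -> miss, evict 3, frames {8,5}
3 -> miss, evict 8, frames {5,3}
0 -> miss, evict 5, frames {3,0}
Page faults: 8.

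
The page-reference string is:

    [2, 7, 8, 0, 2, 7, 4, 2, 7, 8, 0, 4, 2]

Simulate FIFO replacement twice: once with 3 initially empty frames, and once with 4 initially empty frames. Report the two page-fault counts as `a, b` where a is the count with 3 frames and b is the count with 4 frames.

3 frames: F F F F F F F . . F F . F → 10 faults.
4 frames: F F F F . . F F F F F F F → 11 faults.
11 > 10: adding a frame increased faults — Belady's anomaly.

10, 11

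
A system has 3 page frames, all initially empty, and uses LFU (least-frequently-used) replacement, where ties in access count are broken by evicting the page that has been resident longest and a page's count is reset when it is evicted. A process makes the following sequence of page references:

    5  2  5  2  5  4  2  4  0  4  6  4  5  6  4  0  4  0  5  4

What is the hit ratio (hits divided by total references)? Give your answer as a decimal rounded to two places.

0.35

5 → miss, frames {5}
2 → miss, frames {5,2}
5 → hit
2 → hit
5 → hit
4 → miss, frames {5,2,4}
2 → hit
4 → hit
0 → miss, evict 4, frames {5,2,0}
4 → miss, evict 0, frames {5,2,4}
6 → miss, evict 4, frames {5,2,6}
4 → miss, evict 6, frames {5,2,4}
5 → hit
6 → miss, evict 4, frames {5,2,6}
4 → miss, evict 6, frames {5,2,4}
0 → miss, evict 4, frames {5,2,0}
4 → miss, evict 0, frames {5,2,4}
0 → miss, evict 4, frames {5,2,0}
5 → hit
4 → miss, evict 0, frames {5,2,4}
Hits: 7 of 20 references → 7/20 = 0.3500.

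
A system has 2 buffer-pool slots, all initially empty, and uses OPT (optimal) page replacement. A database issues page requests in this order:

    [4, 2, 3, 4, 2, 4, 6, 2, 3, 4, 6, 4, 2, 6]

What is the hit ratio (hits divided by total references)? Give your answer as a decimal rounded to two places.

4 -> fault, frames [4]
2 -> fault, frames [4, 2]
3 -> fault, evict 2, frames [4, 3]
4 -> hit
2 -> fault, evict 3, frames [4, 2]
4 -> hit
6 -> fault, evict 4, frames [2, 6]
2 -> hit
3 -> fault, evict 2, frames [6, 3]
4 -> fault, evict 3, frames [6, 4]
6 -> hit
4 -> hit
2 -> fault, evict 4, frames [6, 2]
6 -> hit
Hits: 6 of 14 references → 6/14 = 0.4286.

0.43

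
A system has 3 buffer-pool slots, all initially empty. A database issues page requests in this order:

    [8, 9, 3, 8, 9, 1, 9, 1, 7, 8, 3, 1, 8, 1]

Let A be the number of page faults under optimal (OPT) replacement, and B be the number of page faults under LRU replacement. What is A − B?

Under OPT: F F F . . F . . F . F . . . → 6 faults.
Under LRU: F F F . . F . . F F F F . . → 8 faults.
A − B = 6 − 8 = -2.

-2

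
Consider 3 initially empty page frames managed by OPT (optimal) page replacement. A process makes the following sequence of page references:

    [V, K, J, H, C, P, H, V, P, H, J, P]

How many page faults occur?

V -> fault, frames (V)
K -> fault, frames (V K)
J -> fault, frames (V K J)
H -> fault, evict K, frames (V J H)
C -> fault, evict J, frames (V H C)
P -> fault, evict C, frames (V H P)
H -> hit
V -> hit
P -> hit
H -> hit
J -> fault, evict H, frames (V P J)
P -> hit
Page faults: 7.

7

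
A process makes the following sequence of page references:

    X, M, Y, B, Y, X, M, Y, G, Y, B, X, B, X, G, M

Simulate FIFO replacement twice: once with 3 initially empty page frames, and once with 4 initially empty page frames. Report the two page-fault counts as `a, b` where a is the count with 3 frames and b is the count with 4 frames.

11, 7

3 frames: F F F F . F F F F . F F . . . F → 11 faults.
4 frames: F F F F . . . . F . . F . . . F → 7 faults.
7 < 11: adding a frame reduced faults, as is typical.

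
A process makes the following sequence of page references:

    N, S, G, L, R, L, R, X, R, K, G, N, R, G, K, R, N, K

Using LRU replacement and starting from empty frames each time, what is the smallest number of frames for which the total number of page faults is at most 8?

5

f=1: 18 faults
f=2: 15 faults
f=3: 12 faults
f=4: 9 faults
f=5: 8 faults
f=6: 8 faults
f=7: 7 faults
Smallest f with faults ≤ 8 is 5.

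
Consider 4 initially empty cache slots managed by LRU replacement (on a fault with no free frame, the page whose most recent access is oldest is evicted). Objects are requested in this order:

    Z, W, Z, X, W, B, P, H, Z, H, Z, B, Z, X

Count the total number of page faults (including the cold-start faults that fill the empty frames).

Z → fault, frames (Z)
W → fault, frames (Z W)
Z → hit
X → fault, frames (W Z X)
W → hit
B → fault, frames (Z X W B)
P → fault, evict Z, frames (X W B P)
H → fault, evict X, frames (W B P H)
Z → fault, evict W, frames (B P H Z)
H → hit
Z → hit
B → hit
Z → hit
X → fault, evict P, frames (H B Z X)
Page faults: 8.

8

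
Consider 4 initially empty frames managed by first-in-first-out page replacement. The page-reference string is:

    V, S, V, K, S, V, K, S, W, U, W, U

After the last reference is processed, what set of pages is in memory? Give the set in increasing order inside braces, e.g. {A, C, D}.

V -> fault, frames [V]
S -> fault, frames [V, S]
V -> hit
K -> fault, frames [V, S, K]
S -> hit
V -> hit
K -> hit
S -> hit
W -> fault, frames [V, S, K, W]
U -> fault, evict V, frames [S, K, W, U]
W -> hit
U -> hit

{K, S, U, W}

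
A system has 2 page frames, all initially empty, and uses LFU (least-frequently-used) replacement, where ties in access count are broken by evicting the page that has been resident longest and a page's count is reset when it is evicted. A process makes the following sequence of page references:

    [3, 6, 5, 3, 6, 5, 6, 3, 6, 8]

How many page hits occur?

2

3 → fault, frames (3)
6 → fault, frames (3 6)
5 → fault, evict 3, frames (6 5)
3 → fault, evict 6, frames (5 3)
6 → fault, evict 5, frames (3 6)
5 → fault, evict 3, frames (6 5)
6 → hit
3 → fault, evict 5, frames (6 3)
6 → hit
8 → fault, evict 3, frames (6 8)
Hits: 2.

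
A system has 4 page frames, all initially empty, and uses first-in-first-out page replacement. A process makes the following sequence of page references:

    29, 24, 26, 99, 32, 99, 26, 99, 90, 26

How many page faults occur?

29: fault, frames (29)
24: fault, frames (29 24)
26: fault, frames (29 24 26)
99: fault, frames (29 24 26 99)
32: fault, evict 29, frames (24 26 99 32)
99: hit
26: hit
99: hit
90: fault, evict 24, frames (26 99 32 90)
26: hit
Page faults: 6.

6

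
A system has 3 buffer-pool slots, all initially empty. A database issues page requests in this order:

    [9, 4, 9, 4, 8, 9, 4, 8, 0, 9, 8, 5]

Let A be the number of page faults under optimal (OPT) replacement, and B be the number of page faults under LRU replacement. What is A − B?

Under OPT: F F . . F . . . F . . F → 5 faults.
Under LRU: F F . . F . . . F F . F → 6 faults.
A − B = 5 − 6 = -1.

-1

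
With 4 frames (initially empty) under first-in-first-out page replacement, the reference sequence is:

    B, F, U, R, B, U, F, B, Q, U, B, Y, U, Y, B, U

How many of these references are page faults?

8

B: miss, frames (B)
F: miss, frames (B F)
U: miss, frames (B F U)
R: miss, frames (B F U R)
B: hit
U: hit
F: hit
B: hit
Q: miss, evict B, frames (F U R Q)
U: hit
B: miss, evict F, frames (U R Q B)
Y: miss, evict U, frames (R Q B Y)
U: miss, evict R, frames (Q B Y U)
Y: hit
B: hit
U: hit
Page faults: 8.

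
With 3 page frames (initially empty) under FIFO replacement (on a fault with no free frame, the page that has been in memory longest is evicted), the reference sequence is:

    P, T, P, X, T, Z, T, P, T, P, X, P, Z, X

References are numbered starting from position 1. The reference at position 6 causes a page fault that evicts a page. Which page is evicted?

pos 1: P → fault, frames {P}
pos 2: T → fault, frames {P,T}
pos 3: P → hit
pos 4: X → fault, frames {P,T,X}
pos 5: T → hit
pos 6: Z → fault, evict P, frames {T,X,Z}
At position 6, page P is evicted.

P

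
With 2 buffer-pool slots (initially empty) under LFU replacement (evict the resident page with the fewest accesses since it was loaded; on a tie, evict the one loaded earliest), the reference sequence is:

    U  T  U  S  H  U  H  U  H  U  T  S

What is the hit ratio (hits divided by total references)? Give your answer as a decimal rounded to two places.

U -> fault, frames {U}
T -> fault, frames {U,T}
U -> hit
S -> fault, evict T, frames {U,S}
H -> fault, evict S, frames {U,H}
U -> hit
H -> hit
U -> hit
H -> hit
U -> hit
T -> fault, evict H, frames {U,T}
S -> fault, evict T, frames {U,S}
Hits: 6 of 12 references → 6/12 = 0.5000.

0.50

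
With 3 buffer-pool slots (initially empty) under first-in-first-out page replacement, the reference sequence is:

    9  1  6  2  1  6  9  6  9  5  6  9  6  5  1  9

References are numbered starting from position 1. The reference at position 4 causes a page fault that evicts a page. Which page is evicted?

9

pos 1: 9: fault, frames {9}
pos 2: 1: fault, frames {9,1}
pos 3: 6: fault, frames {9,1,6}
pos 4: 2: fault, evict 9, frames {1,6,2}
At position 4, page 9 is evicted.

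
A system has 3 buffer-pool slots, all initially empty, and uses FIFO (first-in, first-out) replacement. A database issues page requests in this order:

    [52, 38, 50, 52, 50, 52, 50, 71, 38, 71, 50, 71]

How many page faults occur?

52 -> fault, frames {52}
38 -> fault, frames {52,38}
50 -> fault, frames {52,38,50}
52 -> hit
50 -> hit
52 -> hit
50 -> hit
71 -> fault, evict 52, frames {38,50,71}
38 -> hit
71 -> hit
50 -> hit
71 -> hit
Page faults: 4.

4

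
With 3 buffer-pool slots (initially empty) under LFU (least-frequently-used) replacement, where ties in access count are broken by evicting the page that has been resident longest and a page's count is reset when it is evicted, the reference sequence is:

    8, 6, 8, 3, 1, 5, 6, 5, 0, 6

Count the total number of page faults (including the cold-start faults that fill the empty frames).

8: miss, frames {8}
6: miss, frames {8,6}
8: hit
3: miss, frames {8,6,3}
1: miss, evict 6, frames {8,3,1}
5: miss, evict 3, frames {8,1,5}
6: miss, evict 1, frames {8,5,6}
5: hit
0: miss, evict 6, frames {8,5,0}
6: miss, evict 0, frames {8,5,6}
Page faults: 8.

8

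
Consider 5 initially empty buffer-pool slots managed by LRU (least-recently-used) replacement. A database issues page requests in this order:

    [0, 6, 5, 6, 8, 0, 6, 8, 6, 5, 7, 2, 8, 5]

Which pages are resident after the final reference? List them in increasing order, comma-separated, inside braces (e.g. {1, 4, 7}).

0: fault, frames {0}
6: fault, frames {0,6}
5: fault, frames {0,6,5}
6: hit
8: fault, frames {0,5,6,8}
0: hit
6: hit
8: hit
6: hit
5: hit
7: fault, frames {0,8,6,5,7}
2: fault, evict 0, frames {8,6,5,7,2}
8: hit
5: hit

{2, 5, 6, 7, 8}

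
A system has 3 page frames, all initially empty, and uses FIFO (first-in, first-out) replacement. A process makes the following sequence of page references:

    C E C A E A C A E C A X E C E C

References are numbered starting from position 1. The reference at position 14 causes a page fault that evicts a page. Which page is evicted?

E

pos 1: C → fault, frames (C)
pos 2: E → fault, frames (C E)
pos 3: C → hit
pos 4: A → fault, frames (C E A)
pos 5: E → hit
pos 6: A → hit
pos 7: C → hit
pos 8: A → hit
pos 9: E → hit
pos 10: C → hit
pos 11: A → hit
pos 12: X → fault, evict C, frames (E A X)
pos 13: E → hit
pos 14: C → fault, evict E, frames (A X C)
At position 14, page E is evicted.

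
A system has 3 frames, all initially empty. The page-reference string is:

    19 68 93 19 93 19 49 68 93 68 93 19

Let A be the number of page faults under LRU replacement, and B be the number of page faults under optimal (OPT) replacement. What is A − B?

Under LRU: F F F . . . F F F . . F → 7 faults.
Under OPT: F F F . . . F . . . . F → 5 faults.
A − B = 7 − 5 = 2.

2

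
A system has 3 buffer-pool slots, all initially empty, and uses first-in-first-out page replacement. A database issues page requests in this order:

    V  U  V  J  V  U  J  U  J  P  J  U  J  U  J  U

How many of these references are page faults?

4

V -> fault, frames {V}
U -> fault, frames {V,U}
V -> hit
J -> fault, frames {V,U,J}
V -> hit
U -> hit
J -> hit
U -> hit
J -> hit
P -> fault, evict V, frames {U,J,P}
J -> hit
U -> hit
J -> hit
U -> hit
J -> hit
U -> hit
Page faults: 4.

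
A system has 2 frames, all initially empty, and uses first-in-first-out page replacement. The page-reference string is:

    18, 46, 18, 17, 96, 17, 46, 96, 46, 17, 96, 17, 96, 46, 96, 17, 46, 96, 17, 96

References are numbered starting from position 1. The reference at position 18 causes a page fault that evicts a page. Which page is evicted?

46

pos 1: 18: miss, frames [18]
pos 2: 46: miss, frames [18, 46]
pos 3: 18: hit
pos 4: 17: miss, evict 18, frames [46, 17]
pos 5: 96: miss, evict 46, frames [17, 96]
pos 6: 17: hit
pos 7: 46: miss, evict 17, frames [96, 46]
pos 8: 96: hit
pos 9: 46: hit
pos 10: 17: miss, evict 96, frames [46, 17]
pos 11: 96: miss, evict 46, frames [17, 96]
pos 12: 17: hit
pos 13: 96: hit
pos 14: 46: miss, evict 17, frames [96, 46]
pos 15: 96: hit
pos 16: 17: miss, evict 96, frames [46, 17]
pos 17: 46: hit
pos 18: 96: miss, evict 46, frames [17, 96]
At position 18, page 46 is evicted.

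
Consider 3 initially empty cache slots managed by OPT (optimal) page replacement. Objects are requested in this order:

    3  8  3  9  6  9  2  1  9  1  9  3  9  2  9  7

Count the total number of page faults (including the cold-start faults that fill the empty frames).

3 → fault, frames [3]
8 → fault, frames [3, 8]
3 → hit
9 → fault, frames [3, 8, 9]
6 → fault, evict 8, frames [3, 9, 6]
9 → hit
2 → fault, evict 6, frames [3, 9, 2]
1 → fault, evict 2, frames [3, 9, 1]
9 → hit
1 → hit
9 → hit
3 → hit
9 → hit
2 → fault, evict 1, frames [3, 9, 2]
9 → hit
7 → fault, evict 2, frames [3, 9, 7]
Page faults: 8.

8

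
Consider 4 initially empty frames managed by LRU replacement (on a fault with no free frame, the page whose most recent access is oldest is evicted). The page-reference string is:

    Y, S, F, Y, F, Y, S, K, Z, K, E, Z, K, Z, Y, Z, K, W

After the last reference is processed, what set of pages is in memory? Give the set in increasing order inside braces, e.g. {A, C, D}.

Y: fault, frames {Y}
S: fault, frames {Y,S}
F: fault, frames {Y,S,F}
Y: hit
F: hit
Y: hit
S: hit
K: fault, frames {F,Y,S,K}
Z: fault, evict F, frames {Y,S,K,Z}
K: hit
E: fault, evict Y, frames {S,Z,K,E}
Z: hit
K: hit
Z: hit
Y: fault, evict S, frames {E,K,Z,Y}
Z: hit
K: hit
W: fault, evict E, frames {Y,Z,K,W}

{K, W, Y, Z}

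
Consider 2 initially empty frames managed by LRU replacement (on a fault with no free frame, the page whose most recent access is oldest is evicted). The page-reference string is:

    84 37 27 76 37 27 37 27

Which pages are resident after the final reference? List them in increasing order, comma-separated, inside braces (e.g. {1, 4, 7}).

{27, 37}

84 → fault, frames {84}
37 → fault, frames {84,37}
27 → fault, evict 84, frames {37,27}
76 → fault, evict 37, frames {27,76}
37 → fault, evict 27, frames {76,37}
27 → fault, evict 76, frames {37,27}
37 → hit
27 → hit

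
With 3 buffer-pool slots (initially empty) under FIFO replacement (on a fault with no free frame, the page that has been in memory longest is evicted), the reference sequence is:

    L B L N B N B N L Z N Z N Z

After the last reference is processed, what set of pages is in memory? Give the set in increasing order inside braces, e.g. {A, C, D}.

L → fault, frames {L}
B → fault, frames {L,B}
L → hit
N → fault, frames {L,B,N}
B → hit
N → hit
B → hit
N → hit
L → hit
Z → fault, evict L, frames {B,N,Z}
N → hit
Z → hit
N → hit
Z → hit

{B, N, Z}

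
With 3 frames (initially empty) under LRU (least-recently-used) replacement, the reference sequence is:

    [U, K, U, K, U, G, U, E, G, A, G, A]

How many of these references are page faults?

5

U -> miss, frames [U]
K -> miss, frames [U, K]
U -> hit
K -> hit
U -> hit
G -> miss, frames [K, U, G]
U -> hit
E -> miss, evict K, frames [G, U, E]
G -> hit
A -> miss, evict U, frames [E, G, A]
G -> hit
A -> hit
Page faults: 5.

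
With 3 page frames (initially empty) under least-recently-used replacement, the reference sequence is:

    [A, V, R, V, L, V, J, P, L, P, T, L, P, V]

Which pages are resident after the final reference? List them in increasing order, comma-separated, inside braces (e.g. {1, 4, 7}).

A → miss, frames (A)
V → miss, frames (A V)
R → miss, frames (A V R)
V → hit
L → miss, evict A, frames (R V L)
V → hit
J → miss, evict R, frames (L V J)
P → miss, evict L, frames (V J P)
L → miss, evict V, frames (J P L)
P → hit
T → miss, evict J, frames (L P T)
L → hit
P → hit
V → miss, evict T, frames (L P V)

{L, P, V}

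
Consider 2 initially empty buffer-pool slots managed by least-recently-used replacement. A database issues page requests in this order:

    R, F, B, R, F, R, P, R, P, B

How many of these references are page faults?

R → fault, frames {R}
F → fault, frames {R,F}
B → fault, evict R, frames {F,B}
R → fault, evict F, frames {B,R}
F → fault, evict B, frames {R,F}
R → hit
P → fault, evict F, frames {R,P}
R → hit
P → hit
B → fault, evict R, frames {P,B}
Page faults: 7.

7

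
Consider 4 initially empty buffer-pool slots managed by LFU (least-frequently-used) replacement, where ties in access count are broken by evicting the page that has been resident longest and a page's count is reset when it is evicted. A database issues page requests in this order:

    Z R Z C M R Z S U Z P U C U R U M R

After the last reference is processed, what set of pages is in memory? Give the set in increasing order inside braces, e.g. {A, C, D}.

{M, R, U, Z}

Z: miss, frames (Z)
R: miss, frames (Z R)
Z: hit
C: miss, frames (Z R C)
M: miss, frames (Z R C M)
R: hit
Z: hit
S: miss, evict C, frames (Z R M S)
U: miss, evict M, frames (Z R S U)
Z: hit
P: miss, evict S, frames (Z R U P)
U: hit
C: miss, evict P, frames (Z R U C)
U: hit
R: hit
U: hit
M: miss, evict C, frames (Z R U M)
R: hit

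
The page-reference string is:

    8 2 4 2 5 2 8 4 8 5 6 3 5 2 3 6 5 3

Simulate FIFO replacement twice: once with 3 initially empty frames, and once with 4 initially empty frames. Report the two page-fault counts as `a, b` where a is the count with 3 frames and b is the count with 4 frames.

3 frames: F F F . F . F . . . F F F F . F . F → 11 faults.
4 frames: F F F . F . . . . . F F . F . . . . → 7 faults.
7 < 11: adding a frame reduced faults, as is typical.

11, 7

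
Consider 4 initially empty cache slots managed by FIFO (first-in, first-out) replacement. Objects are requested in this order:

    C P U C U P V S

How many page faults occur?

C -> fault, frames {C}
P -> fault, frames {C,P}
U -> fault, frames {C,P,U}
C -> hit
U -> hit
P -> hit
V -> fault, frames {C,P,U,V}
S -> fault, evict C, frames {P,U,V,S}
Page faults: 5.

5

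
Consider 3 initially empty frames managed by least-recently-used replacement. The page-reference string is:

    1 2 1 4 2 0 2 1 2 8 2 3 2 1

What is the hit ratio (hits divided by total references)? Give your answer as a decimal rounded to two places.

0.43

1: fault, frames [1]
2: fault, frames [1, 2]
1: hit
4: fault, frames [2, 1, 4]
2: hit
0: fault, evict 1, frames [4, 2, 0]
2: hit
1: fault, evict 4, frames [0, 2, 1]
2: hit
8: fault, evict 0, frames [1, 2, 8]
2: hit
3: fault, evict 1, frames [8, 2, 3]
2: hit
1: fault, evict 8, frames [3, 2, 1]
Hits: 6 of 14 references → 6/14 = 0.4286.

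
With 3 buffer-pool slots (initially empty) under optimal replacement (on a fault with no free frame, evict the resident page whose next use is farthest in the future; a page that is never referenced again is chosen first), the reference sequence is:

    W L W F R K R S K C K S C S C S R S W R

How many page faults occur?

W: miss, frames [W]
L: miss, frames [W, L]
W: hit
F: miss, frames [W, L, F]
R: miss, evict F, frames [W, L, R]
K: miss, evict L, frames [W, R, K]
R: hit
S: miss, evict W, frames [R, K, S]
K: hit
C: miss, evict R, frames [K, S, C]
K: hit
S: hit
C: hit
S: hit
C: hit
S: hit
R: miss, evict C, frames [K, S, R]
S: hit
W: miss, evict S, frames [K, R, W]
R: hit
Page faults: 9.

9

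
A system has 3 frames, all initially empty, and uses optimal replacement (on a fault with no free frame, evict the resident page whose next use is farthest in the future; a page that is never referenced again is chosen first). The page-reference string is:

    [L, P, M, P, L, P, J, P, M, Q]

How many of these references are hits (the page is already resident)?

L → miss, frames {L}
P → miss, frames {L,P}
M → miss, frames {L,P,M}
P → hit
L → hit
P → hit
J → miss, evict L, frames {P,M,J}
P → hit
M → hit
Q → miss, evict J, frames {P,M,Q}
Hits: 5.

5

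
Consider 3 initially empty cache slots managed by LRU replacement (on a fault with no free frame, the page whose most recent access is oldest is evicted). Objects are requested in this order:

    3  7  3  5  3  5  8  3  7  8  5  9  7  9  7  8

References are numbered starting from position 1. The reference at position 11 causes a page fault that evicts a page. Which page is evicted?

3

pos 1: 3 -> miss, frames {3}
pos 2: 7 -> miss, frames {3,7}
pos 3: 3 -> hit
pos 4: 5 -> miss, frames {7,3,5}
pos 5: 3 -> hit
pos 6: 5 -> hit
pos 7: 8 -> miss, evict 7, frames {3,5,8}
pos 8: 3 -> hit
pos 9: 7 -> miss, evict 5, frames {8,3,7}
pos 10: 8 -> hit
pos 11: 5 -> miss, evict 3, frames {7,8,5}
At position 11, page 3 is evicted.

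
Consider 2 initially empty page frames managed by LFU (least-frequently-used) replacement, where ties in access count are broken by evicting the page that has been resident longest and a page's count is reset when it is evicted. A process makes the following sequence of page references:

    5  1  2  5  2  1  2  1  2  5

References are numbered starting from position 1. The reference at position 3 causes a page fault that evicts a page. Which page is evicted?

5

pos 1: 5: fault, frames [5]
pos 2: 1: fault, frames [5, 1]
pos 3: 2: fault, evict 5, frames [1, 2]
At position 3, page 5 is evicted.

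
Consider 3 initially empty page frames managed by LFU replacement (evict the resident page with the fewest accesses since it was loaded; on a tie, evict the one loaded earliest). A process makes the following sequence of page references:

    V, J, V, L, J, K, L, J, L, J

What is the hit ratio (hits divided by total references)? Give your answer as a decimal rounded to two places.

0.50

V: fault, frames (V)
J: fault, frames (V J)
V: hit
L: fault, frames (V J L)
J: hit
K: fault, evict L, frames (V J K)
L: fault, evict K, frames (V J L)
J: hit
L: hit
J: hit
Hits: 5 of 10 references → 5/10 = 0.5000.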